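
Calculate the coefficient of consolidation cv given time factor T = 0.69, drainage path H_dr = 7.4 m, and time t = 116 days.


Using cv = T * H_dr^2 / t
H_dr^2 = 7.4^2 = 54.76
cv = 0.69 * 54.76 / 116
cv = 0.32573 m^2/day


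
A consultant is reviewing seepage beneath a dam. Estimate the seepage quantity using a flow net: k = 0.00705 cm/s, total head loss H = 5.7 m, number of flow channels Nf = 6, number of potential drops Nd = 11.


Convert k to m/s for unit consistency with H:
k = 0.00705 cm/s = 0.00705 / 100 m/s = 7.05e-05 m/s
Using q = k * H * Nf / Nd
Nf / Nd = 6 / 11 = 0.5455
q = 7.05e-05 * 5.7 * 0.5455
q = 0.0002192 m^3/s per m


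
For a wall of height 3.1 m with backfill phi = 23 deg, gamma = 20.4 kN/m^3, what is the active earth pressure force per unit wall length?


Result: 42.94 kN/m

Derivation:
Compute active earth pressure coefficient:
Ka = tan^2(45 - phi/2) = tan^2(33.5) = 0.438092
Compute active force:
Pa = 0.5 * Ka * gamma * H^2
Pa = 0.5 * 0.438092 * 20.4 * 3.1^2
Pa = 42.94 kN/m


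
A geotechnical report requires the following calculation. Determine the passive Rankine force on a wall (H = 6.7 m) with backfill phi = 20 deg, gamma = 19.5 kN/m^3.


Compute passive earth pressure coefficient:
Kp = tan^2(45 + phi/2) = tan^2(55.0) = 2.039607
Compute passive force:
Pp = 0.5 * Kp * gamma * H^2
Pp = 0.5 * 2.039607 * 19.5 * 6.7^2
Pp = 892.69 kN/m


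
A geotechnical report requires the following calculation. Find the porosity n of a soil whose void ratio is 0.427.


Result: 0.2992

Derivation:
Using the relation n = e / (1 + e)
n = 0.427 / (1 + 0.427)
n = 0.427 / 1.427
n = 0.2992


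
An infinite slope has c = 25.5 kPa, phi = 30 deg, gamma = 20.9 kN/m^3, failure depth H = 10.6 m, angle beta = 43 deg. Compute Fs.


Using Fs = c / (gamma*H*sin(beta)*cos(beta)) + tan(phi)/tan(beta)
Cohesion contribution = 25.5 / (20.9*10.6*sin(43)*cos(43))
Cohesion contribution = 0.230769
Friction contribution = tan(30)/tan(43) = 0.619132
Fs = 0.230769 + 0.619132
Fs = 0.85


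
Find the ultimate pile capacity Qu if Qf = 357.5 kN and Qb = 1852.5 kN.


Using Qu = Qf + Qb
Qu = 357.5 + 1852.5
Qu = 2210.0 kN


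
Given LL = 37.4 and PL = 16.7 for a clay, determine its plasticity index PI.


Using PI = LL - PL
PI = 37.4 - 16.7
PI = 20.7


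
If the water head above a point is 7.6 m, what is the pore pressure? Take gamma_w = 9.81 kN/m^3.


Using u = gamma_w * h_w
u = 9.81 * 7.6
u = 74.56 kPa


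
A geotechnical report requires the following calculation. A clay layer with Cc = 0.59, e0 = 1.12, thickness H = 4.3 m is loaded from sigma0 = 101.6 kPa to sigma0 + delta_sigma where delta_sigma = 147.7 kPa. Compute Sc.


Using Sc = Cc * H / (1 + e0) * log10((sigma0 + delta_sigma) / sigma0)
Stress ratio = (101.6 + 147.7) / 101.6 = 2.45374
log10(2.45374) = 0.389829
Cc * H / (1 + e0) = 0.59 * 4.3 / (1 + 1.12) = 1.1967
Sc = 1.1967 * 0.389829
Sc = 0.4665 m


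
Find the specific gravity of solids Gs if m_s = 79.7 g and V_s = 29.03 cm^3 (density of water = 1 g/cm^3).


Result: 2.745

Derivation:
Using Gs = m_s / (V_s * rho_w)
Since rho_w = 1 g/cm^3:
Gs = 79.7 / 29.03
Gs = 2.745


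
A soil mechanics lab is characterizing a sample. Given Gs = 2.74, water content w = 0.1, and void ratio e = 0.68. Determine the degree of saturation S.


Using S = Gs * w / e
S = 2.74 * 0.1 / 0.68
S = 0.4029


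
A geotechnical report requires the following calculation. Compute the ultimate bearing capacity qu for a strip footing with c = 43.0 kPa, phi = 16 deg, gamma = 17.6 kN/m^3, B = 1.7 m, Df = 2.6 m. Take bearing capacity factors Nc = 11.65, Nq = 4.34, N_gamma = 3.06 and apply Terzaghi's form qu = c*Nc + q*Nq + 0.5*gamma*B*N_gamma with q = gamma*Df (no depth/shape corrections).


Compute qu = c*Nc + gamma*Df*Nq + 0.5*gamma*B*N_gamma
Term 1: 43.0 * 11.65 = 500.95
Term 2: 17.6 * 2.6 * 4.34 = 198.5984
Term 3: 0.5 * 17.6 * 1.7 * 3.06 = 45.7776
qu = 500.95 + 198.5984 + 45.7776
qu = 745.33 kPa


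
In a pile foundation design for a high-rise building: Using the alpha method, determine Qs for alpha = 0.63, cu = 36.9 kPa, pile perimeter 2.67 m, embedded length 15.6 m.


Result: 968.28 kN

Derivation:
Using Qs = alpha * cu * perimeter * L
Qs = 0.63 * 36.9 * 2.67 * 15.6
Qs = 968.28 kN


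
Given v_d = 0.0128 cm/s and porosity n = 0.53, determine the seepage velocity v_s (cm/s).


Using v_s = v_d / n
v_s = 0.0128 / 0.53
v_s = 0.02415 cm/s


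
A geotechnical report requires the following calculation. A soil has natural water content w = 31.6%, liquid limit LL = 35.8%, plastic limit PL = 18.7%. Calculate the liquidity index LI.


First compute the plasticity index:
PI = LL - PL = 35.8 - 18.7 = 17.1
Then compute the liquidity index:
LI = (w - PL) / PI
LI = (31.6 - 18.7) / 17.1
LI = 0.754


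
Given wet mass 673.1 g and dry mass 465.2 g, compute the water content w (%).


Result: 44.69 %

Derivation:
Using w = (m_wet - m_dry) / m_dry * 100
m_wet - m_dry = 673.1 - 465.2 = 207.9 g
w = 207.9 / 465.2 * 100
w = 44.69 %


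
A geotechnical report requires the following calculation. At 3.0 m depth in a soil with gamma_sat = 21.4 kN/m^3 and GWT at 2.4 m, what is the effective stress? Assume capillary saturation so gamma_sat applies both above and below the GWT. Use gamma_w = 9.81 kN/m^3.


Total stress = gamma_sat * depth
sigma = 21.4 * 3.0 = 64.2 kPa
Pore water pressure u = gamma_w * (depth - d_wt)
u = 9.81 * (3.0 - 2.4) = 5.886 kPa
Effective stress = sigma - u
sigma' = 64.2 - 5.886 = 58.31 kPa


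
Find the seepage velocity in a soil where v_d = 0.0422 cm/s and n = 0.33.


Using v_s = v_d / n
v_s = 0.0422 / 0.33
v_s = 0.12788 cm/s


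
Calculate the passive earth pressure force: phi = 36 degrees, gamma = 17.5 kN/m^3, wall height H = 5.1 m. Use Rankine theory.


Compute passive earth pressure coefficient:
Kp = tan^2(45 + phi/2) = tan^2(63.0) = 3.85184
Compute passive force:
Pp = 0.5 * Kp * gamma * H^2
Pp = 0.5 * 3.85184 * 17.5 * 5.1^2
Pp = 876.63 kN/m


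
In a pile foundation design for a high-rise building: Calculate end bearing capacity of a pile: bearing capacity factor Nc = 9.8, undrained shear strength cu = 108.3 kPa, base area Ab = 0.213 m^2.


Using Qb = Nc * cu * Ab
Qb = 9.8 * 108.3 * 0.213
Qb = 226.07 kN


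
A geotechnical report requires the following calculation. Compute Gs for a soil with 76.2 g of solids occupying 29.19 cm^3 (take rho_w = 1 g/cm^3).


Using Gs = m_s / (V_s * rho_w)
Since rho_w = 1 g/cm^3:
Gs = 76.2 / 29.19
Gs = 2.61


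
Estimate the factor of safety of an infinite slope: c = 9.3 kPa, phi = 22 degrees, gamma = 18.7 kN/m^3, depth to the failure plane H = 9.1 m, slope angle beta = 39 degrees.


Using Fs = c / (gamma*H*sin(beta)*cos(beta)) + tan(phi)/tan(beta)
Cohesion contribution = 9.3 / (18.7*9.1*sin(39)*cos(39))
Cohesion contribution = 0.111744
Friction contribution = tan(22)/tan(39) = 0.498931
Fs = 0.111744 + 0.498931
Fs = 0.611


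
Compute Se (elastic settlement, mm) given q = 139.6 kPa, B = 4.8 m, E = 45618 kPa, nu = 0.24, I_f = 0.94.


Using Se = q * B * (1 - nu^2) * I_f / E
1 - nu^2 = 1 - 0.24^2 = 0.9424
Se = 139.6 * 4.8 * 0.9424 * 0.94 / 45618
Se = 0.013012 m
Convert to mm: Se = 0.013012 * 1000 = 13.012 mm


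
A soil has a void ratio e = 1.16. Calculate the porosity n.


Using the relation n = e / (1 + e)
n = 1.16 / (1 + 1.16)
n = 1.16 / 2.16
n = 0.537


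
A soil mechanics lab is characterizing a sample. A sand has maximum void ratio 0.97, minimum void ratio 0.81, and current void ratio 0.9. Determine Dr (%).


Result: 43.75 %

Derivation:
Using Dr = (e_max - e) / (e_max - e_min) * 100
e_max - e = 0.97 - 0.9 = 0.07
e_max - e_min = 0.97 - 0.81 = 0.16
Dr = 0.07 / 0.16 * 100
Dr = 43.75 %


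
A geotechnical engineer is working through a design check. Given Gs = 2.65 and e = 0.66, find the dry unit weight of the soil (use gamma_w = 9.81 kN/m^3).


Using gamma_d = Gs * gamma_w / (1 + e)
gamma_d = 2.65 * 9.81 / (1 + 0.66)
gamma_d = 2.65 * 9.81 / 1.66
gamma_d = 15.661 kN/m^3


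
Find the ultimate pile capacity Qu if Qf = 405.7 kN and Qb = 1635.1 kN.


Result: 2040.8 kN

Derivation:
Using Qu = Qf + Qb
Qu = 405.7 + 1635.1
Qu = 2040.8 kN


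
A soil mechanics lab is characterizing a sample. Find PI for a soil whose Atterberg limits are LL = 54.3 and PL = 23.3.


Using PI = LL - PL
PI = 54.3 - 23.3
PI = 31.0


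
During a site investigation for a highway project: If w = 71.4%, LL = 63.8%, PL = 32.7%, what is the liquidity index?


First compute the plasticity index:
PI = LL - PL = 63.8 - 32.7 = 31.1
Then compute the liquidity index:
LI = (w - PL) / PI
LI = (71.4 - 32.7) / 31.1
LI = 1.244


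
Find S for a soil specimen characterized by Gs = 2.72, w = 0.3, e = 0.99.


Using S = Gs * w / e
S = 2.72 * 0.3 / 0.99
S = 0.8242


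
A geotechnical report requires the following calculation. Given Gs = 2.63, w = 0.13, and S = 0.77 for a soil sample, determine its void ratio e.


Result: 0.444

Derivation:
Using the relation e = Gs * w / S
e = 2.63 * 0.13 / 0.77
e = 0.444


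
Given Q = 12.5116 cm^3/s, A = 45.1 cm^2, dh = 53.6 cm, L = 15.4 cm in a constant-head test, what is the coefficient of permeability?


Compute hydraulic gradient:
i = dh / L = 53.6 / 15.4 = 3.48052
Then apply Darcy's law:
k = Q / (A * i)
k = 12.5116 / (45.1 * 3.48052)
k = 12.5116 / 156.971
k = 0.079706 cm/s


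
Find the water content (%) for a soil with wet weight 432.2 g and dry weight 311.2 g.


Using w = (m_wet - m_dry) / m_dry * 100
m_wet - m_dry = 432.2 - 311.2 = 121.0 g
w = 121.0 / 311.2 * 100
w = 38.88 %


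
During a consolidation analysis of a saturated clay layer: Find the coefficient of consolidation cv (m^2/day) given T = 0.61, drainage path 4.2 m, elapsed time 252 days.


Result: 0.0427 m^2/day

Derivation:
Using cv = T * H_dr^2 / t
H_dr^2 = 4.2^2 = 17.64
cv = 0.61 * 17.64 / 252
cv = 0.0427 m^2/day


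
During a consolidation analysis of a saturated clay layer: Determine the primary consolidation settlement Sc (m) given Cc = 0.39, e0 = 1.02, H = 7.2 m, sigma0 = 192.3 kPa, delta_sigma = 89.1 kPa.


Using Sc = Cc * H / (1 + e0) * log10((sigma0 + delta_sigma) / sigma0)
Stress ratio = (192.3 + 89.1) / 192.3 = 1.46334
log10(1.46334) = 0.165345
Cc * H / (1 + e0) = 0.39 * 7.2 / (1 + 1.02) = 1.3901
Sc = 1.3901 * 0.165345
Sc = 0.2298 m


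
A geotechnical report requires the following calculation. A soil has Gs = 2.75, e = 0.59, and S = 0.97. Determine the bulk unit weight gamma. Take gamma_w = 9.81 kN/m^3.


Using gamma = gamma_w * (Gs + S*e) / (1 + e)
Numerator: Gs + S*e = 2.75 + 0.97*0.59 = 3.3223
Denominator: 1 + e = 1 + 0.59 = 1.59
gamma = 9.81 * 3.3223 / 1.59
gamma = 20.498 kN/m^3


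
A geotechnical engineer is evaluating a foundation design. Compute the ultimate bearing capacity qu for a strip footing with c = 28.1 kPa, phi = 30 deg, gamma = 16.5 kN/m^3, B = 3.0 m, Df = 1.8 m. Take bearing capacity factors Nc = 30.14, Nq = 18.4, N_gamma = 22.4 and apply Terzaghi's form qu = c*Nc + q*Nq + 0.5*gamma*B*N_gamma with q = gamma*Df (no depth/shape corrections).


Compute qu = c*Nc + gamma*Df*Nq + 0.5*gamma*B*N_gamma
Term 1: 28.1 * 30.14 = 846.934
Term 2: 16.5 * 1.8 * 18.4 = 546.48
Term 3: 0.5 * 16.5 * 3.0 * 22.4 = 554.4
qu = 846.934 + 546.48 + 554.4
qu = 1947.81 kPa


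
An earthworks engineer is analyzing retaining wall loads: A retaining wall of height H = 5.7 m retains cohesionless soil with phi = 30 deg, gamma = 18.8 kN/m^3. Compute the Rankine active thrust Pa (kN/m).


Result: 101.8 kN/m

Derivation:
Compute active earth pressure coefficient:
Ka = tan^2(45 - phi/2) = tan^2(30.0) = 0.333333
Compute active force:
Pa = 0.5 * Ka * gamma * H^2
Pa = 0.5 * 0.333333 * 18.8 * 5.7^2
Pa = 101.8 kN/m


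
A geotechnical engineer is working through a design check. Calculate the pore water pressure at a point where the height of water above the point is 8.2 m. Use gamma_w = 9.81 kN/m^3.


Using u = gamma_w * h_w
u = 9.81 * 8.2
u = 80.44 kPa


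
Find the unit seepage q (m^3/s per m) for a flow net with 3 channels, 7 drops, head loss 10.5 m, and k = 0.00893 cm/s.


Result: 0.0004019 m^3/s per m

Derivation:
Convert k to m/s for unit consistency with H:
k = 0.00893 cm/s = 0.00893 / 100 m/s = 8.93e-05 m/s
Using q = k * H * Nf / Nd
Nf / Nd = 3 / 7 = 0.4286
q = 8.93e-05 * 10.5 * 0.4286
q = 0.0004019 m^3/s per m


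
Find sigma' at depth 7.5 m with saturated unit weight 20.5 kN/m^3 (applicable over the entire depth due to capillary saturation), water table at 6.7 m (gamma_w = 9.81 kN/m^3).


Total stress = gamma_sat * depth
sigma = 20.5 * 7.5 = 153.75 kPa
Pore water pressure u = gamma_w * (depth - d_wt)
u = 9.81 * (7.5 - 6.7) = 7.848 kPa
Effective stress = sigma - u
sigma' = 153.75 - 7.848 = 145.9 kPa


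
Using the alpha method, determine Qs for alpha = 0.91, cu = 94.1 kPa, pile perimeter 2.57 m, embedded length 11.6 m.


Using Qs = alpha * cu * perimeter * L
Qs = 0.91 * 94.1 * 2.57 * 11.6
Qs = 2552.83 kN


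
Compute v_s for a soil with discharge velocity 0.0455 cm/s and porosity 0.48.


Result: 0.09479 cm/s

Derivation:
Using v_s = v_d / n
v_s = 0.0455 / 0.48
v_s = 0.09479 cm/s


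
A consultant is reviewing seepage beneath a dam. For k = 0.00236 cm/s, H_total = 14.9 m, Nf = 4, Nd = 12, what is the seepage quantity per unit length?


Convert k to m/s for unit consistency with H:
k = 0.00236 cm/s = 0.00236 / 100 m/s = 2.36e-05 m/s
Using q = k * H * Nf / Nd
Nf / Nd = 4 / 12 = 0.3333
q = 2.36e-05 * 14.9 * 0.3333
q = 0.0001172 m^3/s per m


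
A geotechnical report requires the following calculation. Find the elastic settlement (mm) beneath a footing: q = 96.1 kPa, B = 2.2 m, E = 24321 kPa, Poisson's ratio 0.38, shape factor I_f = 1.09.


Result: 8.107 mm

Derivation:
Using Se = q * B * (1 - nu^2) * I_f / E
1 - nu^2 = 1 - 0.38^2 = 0.8556
Se = 96.1 * 2.2 * 0.8556 * 1.09 / 24321
Se = 0.008107 m
Convert to mm: Se = 0.008107 * 1000 = 8.107 mm


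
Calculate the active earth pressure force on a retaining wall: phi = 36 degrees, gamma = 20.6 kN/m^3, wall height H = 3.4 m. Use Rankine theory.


Result: 30.91 kN/m

Derivation:
Compute active earth pressure coefficient:
Ka = tan^2(45 - phi/2) = tan^2(27.0) = 0.259616
Compute active force:
Pa = 0.5 * Ka * gamma * H^2
Pa = 0.5 * 0.259616 * 20.6 * 3.4^2
Pa = 30.91 kN/m


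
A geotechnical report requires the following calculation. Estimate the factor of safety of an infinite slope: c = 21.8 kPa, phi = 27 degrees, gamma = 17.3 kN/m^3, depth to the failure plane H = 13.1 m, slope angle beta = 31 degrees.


Result: 1.066

Derivation:
Using Fs = c / (gamma*H*sin(beta)*cos(beta)) + tan(phi)/tan(beta)
Cohesion contribution = 21.8 / (17.3*13.1*sin(31)*cos(31))
Cohesion contribution = 0.217888
Friction contribution = tan(27)/tan(31) = 0.847993
Fs = 0.217888 + 0.847993
Fs = 1.066


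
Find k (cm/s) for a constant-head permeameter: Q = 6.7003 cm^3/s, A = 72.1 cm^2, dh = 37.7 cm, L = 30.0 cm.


Result: 0.07395 cm/s

Derivation:
Compute hydraulic gradient:
i = dh / L = 37.7 / 30.0 = 1.25667
Then apply Darcy's law:
k = Q / (A * i)
k = 6.7003 / (72.1 * 1.25667)
k = 6.7003 / 90.6057
k = 0.07395 cm/s


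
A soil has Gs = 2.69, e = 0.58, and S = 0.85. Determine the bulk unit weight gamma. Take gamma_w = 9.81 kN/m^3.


Using gamma = gamma_w * (Gs + S*e) / (1 + e)
Numerator: Gs + S*e = 2.69 + 0.85*0.58 = 3.183
Denominator: 1 + e = 1 + 0.58 = 1.58
gamma = 9.81 * 3.183 / 1.58
gamma = 19.763 kN/m^3


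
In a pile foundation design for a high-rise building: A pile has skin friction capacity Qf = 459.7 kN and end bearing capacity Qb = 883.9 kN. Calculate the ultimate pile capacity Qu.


Result: 1343.6 kN

Derivation:
Using Qu = Qf + Qb
Qu = 459.7 + 883.9
Qu = 1343.6 kN


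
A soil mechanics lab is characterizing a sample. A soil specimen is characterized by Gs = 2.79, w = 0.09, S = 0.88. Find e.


Using the relation e = Gs * w / S
e = 2.79 * 0.09 / 0.88
e = 0.2853


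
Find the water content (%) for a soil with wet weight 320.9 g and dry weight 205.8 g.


Using w = (m_wet - m_dry) / m_dry * 100
m_wet - m_dry = 320.9 - 205.8 = 115.1 g
w = 115.1 / 205.8 * 100
w = 55.93 %


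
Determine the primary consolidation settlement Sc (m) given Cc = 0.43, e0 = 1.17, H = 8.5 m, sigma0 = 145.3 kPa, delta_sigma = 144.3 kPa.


Using Sc = Cc * H / (1 + e0) * log10((sigma0 + delta_sigma) / sigma0)
Stress ratio = (145.3 + 144.3) / 145.3 = 1.99312
log10(1.99312) = 0.299533
Cc * H / (1 + e0) = 0.43 * 8.5 / (1 + 1.17) = 1.68433
Sc = 1.68433 * 0.299533
Sc = 0.5045 m


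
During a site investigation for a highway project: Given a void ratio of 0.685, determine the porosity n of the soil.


Result: 0.4065

Derivation:
Using the relation n = e / (1 + e)
n = 0.685 / (1 + 0.685)
n = 0.685 / 1.685
n = 0.4065


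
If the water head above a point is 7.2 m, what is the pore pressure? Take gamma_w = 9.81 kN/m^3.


Result: 70.63 kPa

Derivation:
Using u = gamma_w * h_w
u = 9.81 * 7.2
u = 70.63 kPa


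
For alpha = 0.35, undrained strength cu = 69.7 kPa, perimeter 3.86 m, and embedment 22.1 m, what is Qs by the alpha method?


Using Qs = alpha * cu * perimeter * L
Qs = 0.35 * 69.7 * 3.86 * 22.1
Qs = 2081.04 kN


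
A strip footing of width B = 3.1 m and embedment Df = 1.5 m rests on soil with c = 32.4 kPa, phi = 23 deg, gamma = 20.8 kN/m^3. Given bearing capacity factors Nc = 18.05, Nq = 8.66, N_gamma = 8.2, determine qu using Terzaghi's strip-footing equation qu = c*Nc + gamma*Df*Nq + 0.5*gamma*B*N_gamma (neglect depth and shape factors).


Compute qu = c*Nc + gamma*Df*Nq + 0.5*gamma*B*N_gamma
Term 1: 32.4 * 18.05 = 584.82
Term 2: 20.8 * 1.5 * 8.66 = 270.192
Term 3: 0.5 * 20.8 * 3.1 * 8.2 = 264.368
qu = 584.82 + 270.192 + 264.368
qu = 1119.38 kPa


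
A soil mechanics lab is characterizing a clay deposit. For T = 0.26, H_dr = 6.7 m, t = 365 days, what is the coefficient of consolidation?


Using cv = T * H_dr^2 / t
H_dr^2 = 6.7^2 = 44.89
cv = 0.26 * 44.89 / 365
cv = 0.03198 m^2/day


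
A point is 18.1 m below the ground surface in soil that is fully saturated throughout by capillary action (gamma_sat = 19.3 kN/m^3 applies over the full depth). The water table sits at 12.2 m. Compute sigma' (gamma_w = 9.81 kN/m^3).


Total stress = gamma_sat * depth
sigma = 19.3 * 18.1 = 349.33 kPa
Pore water pressure u = gamma_w * (depth - d_wt)
u = 9.81 * (18.1 - 12.2) = 57.879 kPa
Effective stress = sigma - u
sigma' = 349.33 - 57.879 = 291.45 kPa


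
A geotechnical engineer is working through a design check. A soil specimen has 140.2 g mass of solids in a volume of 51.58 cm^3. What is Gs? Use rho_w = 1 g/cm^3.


Result: 2.718

Derivation:
Using Gs = m_s / (V_s * rho_w)
Since rho_w = 1 g/cm^3:
Gs = 140.2 / 51.58
Gs = 2.718


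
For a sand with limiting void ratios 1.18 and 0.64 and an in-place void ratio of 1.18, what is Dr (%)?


Result: 0.0 %

Derivation:
Using Dr = (e_max - e) / (e_max - e_min) * 100
e_max - e = 1.18 - 1.18 = 0.0
e_max - e_min = 1.18 - 0.64 = 0.54
Dr = 0.0 / 0.54 * 100
Dr = 0.0 %


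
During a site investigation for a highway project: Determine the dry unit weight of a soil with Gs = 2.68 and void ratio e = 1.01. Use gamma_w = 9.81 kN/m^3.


Result: 13.08 kN/m^3

Derivation:
Using gamma_d = Gs * gamma_w / (1 + e)
gamma_d = 2.68 * 9.81 / (1 + 1.01)
gamma_d = 2.68 * 9.81 / 2.01
gamma_d = 13.08 kN/m^3


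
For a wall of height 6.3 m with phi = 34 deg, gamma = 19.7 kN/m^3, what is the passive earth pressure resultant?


Compute passive earth pressure coefficient:
Kp = tan^2(45 + phi/2) = tan^2(62.0) = 3.537132
Compute passive force:
Pp = 0.5 * Kp * gamma * H^2
Pp = 0.5 * 3.537132 * 19.7 * 6.3^2
Pp = 1382.83 kN/m


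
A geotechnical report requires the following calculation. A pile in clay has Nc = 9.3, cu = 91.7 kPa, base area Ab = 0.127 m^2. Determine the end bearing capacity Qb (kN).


Using Qb = Nc * cu * Ab
Qb = 9.3 * 91.7 * 0.127
Qb = 108.31 kN


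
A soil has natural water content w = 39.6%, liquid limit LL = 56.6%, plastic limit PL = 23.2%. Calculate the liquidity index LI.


Result: 0.491

Derivation:
First compute the plasticity index:
PI = LL - PL = 56.6 - 23.2 = 33.4
Then compute the liquidity index:
LI = (w - PL) / PI
LI = (39.6 - 23.2) / 33.4
LI = 0.491


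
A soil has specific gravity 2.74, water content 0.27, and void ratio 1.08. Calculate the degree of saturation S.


Result: 0.685

Derivation:
Using S = Gs * w / e
S = 2.74 * 0.27 / 1.08
S = 0.685


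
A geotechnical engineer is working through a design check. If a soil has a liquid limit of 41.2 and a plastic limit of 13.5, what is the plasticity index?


Result: 27.7

Derivation:
Using PI = LL - PL
PI = 41.2 - 13.5
PI = 27.7


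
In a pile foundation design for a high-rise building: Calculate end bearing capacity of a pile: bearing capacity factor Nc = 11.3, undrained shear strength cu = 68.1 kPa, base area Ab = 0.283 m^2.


Using Qb = Nc * cu * Ab
Qb = 11.3 * 68.1 * 0.283
Qb = 217.78 kN


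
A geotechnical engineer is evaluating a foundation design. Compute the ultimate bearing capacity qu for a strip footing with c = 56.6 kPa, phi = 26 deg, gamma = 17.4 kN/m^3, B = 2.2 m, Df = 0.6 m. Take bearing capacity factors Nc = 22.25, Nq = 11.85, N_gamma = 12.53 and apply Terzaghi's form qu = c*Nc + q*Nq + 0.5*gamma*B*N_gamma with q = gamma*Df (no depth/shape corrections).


Compute qu = c*Nc + gamma*Df*Nq + 0.5*gamma*B*N_gamma
Term 1: 56.6 * 22.25 = 1259.35
Term 2: 17.4 * 0.6 * 11.85 = 123.714
Term 3: 0.5 * 17.4 * 2.2 * 12.53 = 239.8242
qu = 1259.35 + 123.714 + 239.8242
qu = 1622.89 kPa


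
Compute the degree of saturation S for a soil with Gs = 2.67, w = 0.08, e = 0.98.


Using S = Gs * w / e
S = 2.67 * 0.08 / 0.98
S = 0.218


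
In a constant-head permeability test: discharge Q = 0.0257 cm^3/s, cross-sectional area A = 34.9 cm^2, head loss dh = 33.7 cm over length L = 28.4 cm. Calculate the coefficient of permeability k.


Compute hydraulic gradient:
i = dh / L = 33.7 / 28.4 = 1.18662
Then apply Darcy's law:
k = Q / (A * i)
k = 0.0257 / (34.9 * 1.18662)
k = 0.0257 / 41.413
k = 0.000621 cm/s


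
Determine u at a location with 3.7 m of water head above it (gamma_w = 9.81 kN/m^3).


Using u = gamma_w * h_w
u = 9.81 * 3.7
u = 36.3 kPa


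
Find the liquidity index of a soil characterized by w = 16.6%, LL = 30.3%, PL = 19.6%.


Result: -0.28

Derivation:
First compute the plasticity index:
PI = LL - PL = 30.3 - 19.6 = 10.7
Then compute the liquidity index:
LI = (w - PL) / PI
LI = (16.6 - 19.6) / 10.7
LI = -0.28


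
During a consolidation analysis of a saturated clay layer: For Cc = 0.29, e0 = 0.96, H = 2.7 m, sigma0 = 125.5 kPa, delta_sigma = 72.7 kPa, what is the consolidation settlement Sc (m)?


Result: 0.0793 m

Derivation:
Using Sc = Cc * H / (1 + e0) * log10((sigma0 + delta_sigma) / sigma0)
Stress ratio = (125.5 + 72.7) / 125.5 = 1.57928
log10(1.57928) = 0.19846
Cc * H / (1 + e0) = 0.29 * 2.7 / (1 + 0.96) = 0.39949
Sc = 0.39949 * 0.19846
Sc = 0.0793 m


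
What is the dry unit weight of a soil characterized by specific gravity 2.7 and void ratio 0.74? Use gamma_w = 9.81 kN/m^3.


Using gamma_d = Gs * gamma_w / (1 + e)
gamma_d = 2.7 * 9.81 / (1 + 0.74)
gamma_d = 2.7 * 9.81 / 1.74
gamma_d = 15.222 kN/m^3


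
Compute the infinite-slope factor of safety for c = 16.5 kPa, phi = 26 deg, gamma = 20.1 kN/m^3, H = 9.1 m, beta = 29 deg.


Using Fs = c / (gamma*H*sin(beta)*cos(beta)) + tan(phi)/tan(beta)
Cohesion contribution = 16.5 / (20.1*9.1*sin(29)*cos(29))
Cohesion contribution = 0.212743
Friction contribution = tan(26)/tan(29) = 0.879893
Fs = 0.212743 + 0.879893
Fs = 1.093


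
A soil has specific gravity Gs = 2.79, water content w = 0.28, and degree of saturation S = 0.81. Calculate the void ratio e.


Using the relation e = Gs * w / S
e = 2.79 * 0.28 / 0.81
e = 0.9644


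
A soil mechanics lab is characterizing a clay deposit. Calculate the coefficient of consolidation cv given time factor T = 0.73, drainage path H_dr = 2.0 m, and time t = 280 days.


Result: 0.01043 m^2/day

Derivation:
Using cv = T * H_dr^2 / t
H_dr^2 = 2.0^2 = 4.0
cv = 0.73 * 4.0 / 280
cv = 0.01043 m^2/day


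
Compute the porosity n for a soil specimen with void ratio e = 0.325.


Result: 0.2453

Derivation:
Using the relation n = e / (1 + e)
n = 0.325 / (1 + 0.325)
n = 0.325 / 1.325
n = 0.2453


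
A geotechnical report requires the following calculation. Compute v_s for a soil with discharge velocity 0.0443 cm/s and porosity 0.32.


Using v_s = v_d / n
v_s = 0.0443 / 0.32
v_s = 0.13844 cm/s


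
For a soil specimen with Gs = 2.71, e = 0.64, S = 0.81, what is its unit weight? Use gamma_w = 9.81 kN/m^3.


Result: 19.311 kN/m^3

Derivation:
Using gamma = gamma_w * (Gs + S*e) / (1 + e)
Numerator: Gs + S*e = 2.71 + 0.81*0.64 = 3.2284
Denominator: 1 + e = 1 + 0.64 = 1.64
gamma = 9.81 * 3.2284 / 1.64
gamma = 19.311 kN/m^3


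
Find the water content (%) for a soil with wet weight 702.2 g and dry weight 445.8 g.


Result: 57.51 %

Derivation:
Using w = (m_wet - m_dry) / m_dry * 100
m_wet - m_dry = 702.2 - 445.8 = 256.4 g
w = 256.4 / 445.8 * 100
w = 57.51 %


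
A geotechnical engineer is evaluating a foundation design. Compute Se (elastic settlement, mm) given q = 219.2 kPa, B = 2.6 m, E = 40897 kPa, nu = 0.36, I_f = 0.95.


Result: 11.523 mm

Derivation:
Using Se = q * B * (1 - nu^2) * I_f / E
1 - nu^2 = 1 - 0.36^2 = 0.8704
Se = 219.2 * 2.6 * 0.8704 * 0.95 / 40897
Se = 0.011523 m
Convert to mm: Se = 0.011523 * 1000 = 11.523 mm


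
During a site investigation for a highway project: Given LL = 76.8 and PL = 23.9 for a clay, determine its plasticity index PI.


Using PI = LL - PL
PI = 76.8 - 23.9
PI = 52.9


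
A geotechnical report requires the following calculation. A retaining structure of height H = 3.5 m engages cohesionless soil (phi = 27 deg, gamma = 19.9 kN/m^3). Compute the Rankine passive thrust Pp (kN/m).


Result: 324.58 kN/m

Derivation:
Compute passive earth pressure coefficient:
Kp = tan^2(45 + phi/2) = tan^2(58.5) = 2.66294
Compute passive force:
Pp = 0.5 * Kp * gamma * H^2
Pp = 0.5 * 2.66294 * 19.9 * 3.5^2
Pp = 324.58 kN/m


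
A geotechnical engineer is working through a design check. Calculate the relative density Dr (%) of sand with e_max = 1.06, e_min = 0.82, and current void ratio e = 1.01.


Using Dr = (e_max - e) / (e_max - e_min) * 100
e_max - e = 1.06 - 1.01 = 0.05
e_max - e_min = 1.06 - 0.82 = 0.24
Dr = 0.05 / 0.24 * 100
Dr = 20.83 %


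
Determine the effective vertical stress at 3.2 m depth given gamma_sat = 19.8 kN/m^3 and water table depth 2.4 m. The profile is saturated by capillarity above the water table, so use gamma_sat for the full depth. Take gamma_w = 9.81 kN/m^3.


Total stress = gamma_sat * depth
sigma = 19.8 * 3.2 = 63.36 kPa
Pore water pressure u = gamma_w * (depth - d_wt)
u = 9.81 * (3.2 - 2.4) = 7.848 kPa
Effective stress = sigma - u
sigma' = 63.36 - 7.848 = 55.51 kPa


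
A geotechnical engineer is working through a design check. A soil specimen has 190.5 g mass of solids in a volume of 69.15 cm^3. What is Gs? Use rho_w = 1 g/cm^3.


Using Gs = m_s / (V_s * rho_w)
Since rho_w = 1 g/cm^3:
Gs = 190.5 / 69.15
Gs = 2.755


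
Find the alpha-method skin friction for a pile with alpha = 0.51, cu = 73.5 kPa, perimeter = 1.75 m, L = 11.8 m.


Using Qs = alpha * cu * perimeter * L
Qs = 0.51 * 73.5 * 1.75 * 11.8
Qs = 774.07 kN


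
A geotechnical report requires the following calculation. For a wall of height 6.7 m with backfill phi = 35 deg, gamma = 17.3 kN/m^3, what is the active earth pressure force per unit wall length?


Compute active earth pressure coefficient:
Ka = tan^2(45 - phi/2) = tan^2(27.5) = 0.27099
Compute active force:
Pa = 0.5 * Ka * gamma * H^2
Pa = 0.5 * 0.27099 * 17.3 * 6.7^2
Pa = 105.23 kN/m


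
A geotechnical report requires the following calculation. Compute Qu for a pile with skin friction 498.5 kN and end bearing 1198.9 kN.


Result: 1697.4 kN

Derivation:
Using Qu = Qf + Qb
Qu = 498.5 + 1198.9
Qu = 1697.4 kN


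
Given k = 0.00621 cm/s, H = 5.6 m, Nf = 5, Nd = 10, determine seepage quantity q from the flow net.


Convert k to m/s for unit consistency with H:
k = 0.00621 cm/s = 0.00621 / 100 m/s = 6.21e-05 m/s
Using q = k * H * Nf / Nd
Nf / Nd = 5 / 10 = 0.5
q = 6.21e-05 * 5.6 * 0.5
q = 0.0001739 m^3/s per m


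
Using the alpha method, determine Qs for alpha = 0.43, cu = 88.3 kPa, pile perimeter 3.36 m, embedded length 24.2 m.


Using Qs = alpha * cu * perimeter * L
Qs = 0.43 * 88.3 * 3.36 * 24.2
Qs = 3087.34 kN


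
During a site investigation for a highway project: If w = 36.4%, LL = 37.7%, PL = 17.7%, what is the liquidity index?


First compute the plasticity index:
PI = LL - PL = 37.7 - 17.7 = 20.0
Then compute the liquidity index:
LI = (w - PL) / PI
LI = (36.4 - 17.7) / 20.0
LI = 0.935


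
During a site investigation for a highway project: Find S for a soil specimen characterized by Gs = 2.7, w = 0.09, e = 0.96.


Using S = Gs * w / e
S = 2.7 * 0.09 / 0.96
S = 0.2531


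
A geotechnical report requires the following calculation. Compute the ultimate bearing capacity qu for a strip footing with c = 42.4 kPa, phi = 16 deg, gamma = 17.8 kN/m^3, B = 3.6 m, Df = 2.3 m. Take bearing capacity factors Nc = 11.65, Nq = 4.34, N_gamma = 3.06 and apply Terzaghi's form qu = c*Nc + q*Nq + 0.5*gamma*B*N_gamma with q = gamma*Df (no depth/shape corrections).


Result: 769.68 kPa

Derivation:
Compute qu = c*Nc + gamma*Df*Nq + 0.5*gamma*B*N_gamma
Term 1: 42.4 * 11.65 = 493.96
Term 2: 17.8 * 2.3 * 4.34 = 177.6796
Term 3: 0.5 * 17.8 * 3.6 * 3.06 = 98.0424
qu = 493.96 + 177.6796 + 98.0424
qu = 769.68 kPa


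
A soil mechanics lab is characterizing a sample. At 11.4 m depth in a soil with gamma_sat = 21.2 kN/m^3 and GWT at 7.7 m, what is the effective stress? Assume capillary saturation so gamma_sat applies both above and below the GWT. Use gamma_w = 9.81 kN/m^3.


Total stress = gamma_sat * depth
sigma = 21.2 * 11.4 = 241.68 kPa
Pore water pressure u = gamma_w * (depth - d_wt)
u = 9.81 * (11.4 - 7.7) = 36.297 kPa
Effective stress = sigma - u
sigma' = 241.68 - 36.297 = 205.38 kPa


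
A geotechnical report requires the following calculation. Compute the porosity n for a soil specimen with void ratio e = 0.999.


Result: 0.4997

Derivation:
Using the relation n = e / (1 + e)
n = 0.999 / (1 + 0.999)
n = 0.999 / 1.999
n = 0.4997


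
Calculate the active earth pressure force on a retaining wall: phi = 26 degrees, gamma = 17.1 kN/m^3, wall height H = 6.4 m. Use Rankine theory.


Compute active earth pressure coefficient:
Ka = tan^2(45 - phi/2) = tan^2(32.0) = 0.390462
Compute active force:
Pa = 0.5 * Ka * gamma * H^2
Pa = 0.5 * 0.390462 * 17.1 * 6.4^2
Pa = 136.74 kN/m


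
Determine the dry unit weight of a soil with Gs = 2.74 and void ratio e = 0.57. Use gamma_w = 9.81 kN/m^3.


Using gamma_d = Gs * gamma_w / (1 + e)
gamma_d = 2.74 * 9.81 / (1 + 0.57)
gamma_d = 2.74 * 9.81 / 1.57
gamma_d = 17.121 kN/m^3


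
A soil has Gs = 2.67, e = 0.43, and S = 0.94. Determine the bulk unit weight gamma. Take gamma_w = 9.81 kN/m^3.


Using gamma = gamma_w * (Gs + S*e) / (1 + e)
Numerator: Gs + S*e = 2.67 + 0.94*0.43 = 3.0742
Denominator: 1 + e = 1 + 0.43 = 1.43
gamma = 9.81 * 3.0742 / 1.43
gamma = 21.089 kN/m^3


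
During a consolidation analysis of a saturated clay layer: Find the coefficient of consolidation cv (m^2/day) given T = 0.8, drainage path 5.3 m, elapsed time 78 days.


Using cv = T * H_dr^2 / t
H_dr^2 = 5.3^2 = 28.09
cv = 0.8 * 28.09 / 78
cv = 0.2881 m^2/day


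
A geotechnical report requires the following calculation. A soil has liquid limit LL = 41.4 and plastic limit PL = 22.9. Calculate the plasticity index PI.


Using PI = LL - PL
PI = 41.4 - 22.9
PI = 18.5


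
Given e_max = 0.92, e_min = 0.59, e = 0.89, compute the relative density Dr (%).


Result: 9.09 %

Derivation:
Using Dr = (e_max - e) / (e_max - e_min) * 100
e_max - e = 0.92 - 0.89 = 0.03
e_max - e_min = 0.92 - 0.59 = 0.33
Dr = 0.03 / 0.33 * 100
Dr = 9.09 %


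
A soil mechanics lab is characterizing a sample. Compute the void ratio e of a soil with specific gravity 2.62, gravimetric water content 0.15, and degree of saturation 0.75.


Using the relation e = Gs * w / S
e = 2.62 * 0.15 / 0.75
e = 0.524


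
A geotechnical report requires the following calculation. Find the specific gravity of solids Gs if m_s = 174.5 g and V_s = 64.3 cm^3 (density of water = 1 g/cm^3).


Result: 2.714

Derivation:
Using Gs = m_s / (V_s * rho_w)
Since rho_w = 1 g/cm^3:
Gs = 174.5 / 64.3
Gs = 2.714


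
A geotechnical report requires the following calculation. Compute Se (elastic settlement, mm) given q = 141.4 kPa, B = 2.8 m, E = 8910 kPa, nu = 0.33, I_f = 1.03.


Result: 40.784 mm

Derivation:
Using Se = q * B * (1 - nu^2) * I_f / E
1 - nu^2 = 1 - 0.33^2 = 0.8911
Se = 141.4 * 2.8 * 0.8911 * 1.03 / 8910
Se = 0.040784 m
Convert to mm: Se = 0.040784 * 1000 = 40.784 mm


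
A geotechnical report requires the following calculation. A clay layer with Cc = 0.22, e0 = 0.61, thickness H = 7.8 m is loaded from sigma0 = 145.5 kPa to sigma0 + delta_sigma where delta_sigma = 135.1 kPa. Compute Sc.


Result: 0.304 m

Derivation:
Using Sc = Cc * H / (1 + e0) * log10((sigma0 + delta_sigma) / sigma0)
Stress ratio = (145.5 + 135.1) / 145.5 = 1.92852
log10(1.92852) = 0.285225
Cc * H / (1 + e0) = 0.22 * 7.8 / (1 + 0.61) = 1.06584
Sc = 1.06584 * 0.285225
Sc = 0.304 m


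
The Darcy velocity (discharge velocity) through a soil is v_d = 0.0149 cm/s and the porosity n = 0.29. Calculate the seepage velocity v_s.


Using v_s = v_d / n
v_s = 0.0149 / 0.29
v_s = 0.05138 cm/s


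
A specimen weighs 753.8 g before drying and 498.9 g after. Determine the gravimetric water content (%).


Using w = (m_wet - m_dry) / m_dry * 100
m_wet - m_dry = 753.8 - 498.9 = 254.9 g
w = 254.9 / 498.9 * 100
w = 51.09 %


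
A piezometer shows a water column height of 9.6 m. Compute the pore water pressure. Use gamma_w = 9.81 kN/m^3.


Result: 94.18 kPa

Derivation:
Using u = gamma_w * h_w
u = 9.81 * 9.6
u = 94.18 kPa


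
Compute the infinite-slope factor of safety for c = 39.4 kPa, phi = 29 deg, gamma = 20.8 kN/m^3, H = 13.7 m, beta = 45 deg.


Using Fs = c / (gamma*H*sin(beta)*cos(beta)) + tan(phi)/tan(beta)
Cohesion contribution = 39.4 / (20.8*13.7*sin(45)*cos(45))
Cohesion contribution = 0.27653
Friction contribution = tan(29)/tan(45) = 0.554309
Fs = 0.27653 + 0.554309
Fs = 0.831


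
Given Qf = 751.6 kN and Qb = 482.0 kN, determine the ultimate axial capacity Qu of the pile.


Result: 1233.6 kN

Derivation:
Using Qu = Qf + Qb
Qu = 751.6 + 482.0
Qu = 1233.6 kN


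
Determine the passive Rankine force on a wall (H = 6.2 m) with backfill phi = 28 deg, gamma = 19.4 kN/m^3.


Compute passive earth pressure coefficient:
Kp = tan^2(45 + phi/2) = tan^2(59.0) = 2.769826
Compute passive force:
Pp = 0.5 * Kp * gamma * H^2
Pp = 0.5 * 2.769826 * 19.4 * 6.2^2
Pp = 1032.78 kN/m


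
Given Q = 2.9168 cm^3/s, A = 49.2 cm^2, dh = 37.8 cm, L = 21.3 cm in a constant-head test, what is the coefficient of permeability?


Result: 0.033406 cm/s

Derivation:
Compute hydraulic gradient:
i = dh / L = 37.8 / 21.3 = 1.77465
Then apply Darcy's law:
k = Q / (A * i)
k = 2.9168 / (49.2 * 1.77465)
k = 2.9168 / 87.3127
k = 0.033406 cm/s


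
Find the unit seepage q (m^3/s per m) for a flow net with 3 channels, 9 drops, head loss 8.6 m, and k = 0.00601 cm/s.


Convert k to m/s for unit consistency with H:
k = 0.00601 cm/s = 0.00601 / 100 m/s = 6.01e-05 m/s
Using q = k * H * Nf / Nd
Nf / Nd = 3 / 9 = 0.3333
q = 6.01e-05 * 8.6 * 0.3333
q = 0.0001723 m^3/s per m


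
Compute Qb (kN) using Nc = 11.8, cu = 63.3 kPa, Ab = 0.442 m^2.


Result: 330.15 kN

Derivation:
Using Qb = Nc * cu * Ab
Qb = 11.8 * 63.3 * 0.442
Qb = 330.15 kN


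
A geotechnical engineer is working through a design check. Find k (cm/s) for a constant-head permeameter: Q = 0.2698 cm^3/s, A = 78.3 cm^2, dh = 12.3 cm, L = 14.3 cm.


Compute hydraulic gradient:
i = dh / L = 12.3 / 14.3 = 0.86014
Then apply Darcy's law:
k = Q / (A * i)
k = 0.2698 / (78.3 * 0.86014)
k = 0.2698 / 67.349
k = 0.004006 cm/s


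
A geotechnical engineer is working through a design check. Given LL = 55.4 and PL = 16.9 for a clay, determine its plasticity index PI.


Using PI = LL - PL
PI = 55.4 - 16.9
PI = 38.5


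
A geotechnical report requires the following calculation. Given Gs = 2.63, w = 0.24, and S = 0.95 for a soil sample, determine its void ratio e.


Result: 0.6644

Derivation:
Using the relation e = Gs * w / S
e = 2.63 * 0.24 / 0.95
e = 0.6644


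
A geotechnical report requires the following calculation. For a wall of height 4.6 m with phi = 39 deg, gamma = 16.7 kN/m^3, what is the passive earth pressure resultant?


Result: 776.62 kN/m

Derivation:
Compute passive earth pressure coefficient:
Kp = tan^2(45 + phi/2) = tan^2(64.5) = 4.395495
Compute passive force:
Pp = 0.5 * Kp * gamma * H^2
Pp = 0.5 * 4.395495 * 16.7 * 4.6^2
Pp = 776.62 kN/m


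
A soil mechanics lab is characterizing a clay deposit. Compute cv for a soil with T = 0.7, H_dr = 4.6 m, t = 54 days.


Result: 0.2743 m^2/day

Derivation:
Using cv = T * H_dr^2 / t
H_dr^2 = 4.6^2 = 21.16
cv = 0.7 * 21.16 / 54
cv = 0.2743 m^2/day


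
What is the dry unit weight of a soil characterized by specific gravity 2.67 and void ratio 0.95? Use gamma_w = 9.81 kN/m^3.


Using gamma_d = Gs * gamma_w / (1 + e)
gamma_d = 2.67 * 9.81 / (1 + 0.95)
gamma_d = 2.67 * 9.81 / 1.95
gamma_d = 13.432 kN/m^3


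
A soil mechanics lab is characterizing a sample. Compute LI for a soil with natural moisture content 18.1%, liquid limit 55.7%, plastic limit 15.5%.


First compute the plasticity index:
PI = LL - PL = 55.7 - 15.5 = 40.2
Then compute the liquidity index:
LI = (w - PL) / PI
LI = (18.1 - 15.5) / 40.2
LI = 0.065


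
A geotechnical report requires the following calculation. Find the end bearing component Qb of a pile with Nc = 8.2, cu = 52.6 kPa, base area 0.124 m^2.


Using Qb = Nc * cu * Ab
Qb = 8.2 * 52.6 * 0.124
Qb = 53.48 kN


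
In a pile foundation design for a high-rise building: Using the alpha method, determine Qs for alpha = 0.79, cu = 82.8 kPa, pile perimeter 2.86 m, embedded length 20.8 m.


Using Qs = alpha * cu * perimeter * L
Qs = 0.79 * 82.8 * 2.86 * 20.8
Qs = 3891.23 kN


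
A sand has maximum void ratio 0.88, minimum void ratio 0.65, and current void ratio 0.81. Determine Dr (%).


Using Dr = (e_max - e) / (e_max - e_min) * 100
e_max - e = 0.88 - 0.81 = 0.07
e_max - e_min = 0.88 - 0.65 = 0.23
Dr = 0.07 / 0.23 * 100
Dr = 30.43 %


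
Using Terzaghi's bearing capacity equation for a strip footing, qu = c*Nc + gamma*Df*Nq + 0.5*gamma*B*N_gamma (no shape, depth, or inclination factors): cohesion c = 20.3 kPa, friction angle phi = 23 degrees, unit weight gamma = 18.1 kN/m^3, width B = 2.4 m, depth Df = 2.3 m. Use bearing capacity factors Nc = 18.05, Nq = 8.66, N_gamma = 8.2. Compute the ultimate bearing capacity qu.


Result: 905.03 kPa

Derivation:
Compute qu = c*Nc + gamma*Df*Nq + 0.5*gamma*B*N_gamma
Term 1: 20.3 * 18.05 = 366.415
Term 2: 18.1 * 2.3 * 8.66 = 360.5158
Term 3: 0.5 * 18.1 * 2.4 * 8.2 = 178.104
qu = 366.415 + 360.5158 + 178.104
qu = 905.03 kPa


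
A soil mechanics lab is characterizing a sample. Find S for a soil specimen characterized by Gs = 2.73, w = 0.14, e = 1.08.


Using S = Gs * w / e
S = 2.73 * 0.14 / 1.08
S = 0.3539


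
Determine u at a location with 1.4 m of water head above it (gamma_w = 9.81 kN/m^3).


Using u = gamma_w * h_w
u = 9.81 * 1.4
u = 13.73 kPa


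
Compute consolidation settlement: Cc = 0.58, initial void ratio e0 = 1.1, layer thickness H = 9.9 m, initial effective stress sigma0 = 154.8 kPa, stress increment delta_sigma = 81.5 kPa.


Result: 0.5023 m

Derivation:
Using Sc = Cc * H / (1 + e0) * log10((sigma0 + delta_sigma) / sigma0)
Stress ratio = (154.8 + 81.5) / 154.8 = 1.52649
log10(1.52649) = 0.183693
Cc * H / (1 + e0) = 0.58 * 9.9 / (1 + 1.1) = 2.73429
Sc = 2.73429 * 0.183693
Sc = 0.5023 m
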